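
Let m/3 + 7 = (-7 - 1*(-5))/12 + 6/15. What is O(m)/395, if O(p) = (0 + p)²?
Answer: 41209/39500 ≈ 1.0433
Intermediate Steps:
m = -203/10 (m = -21 + 3*((-7 - 1*(-5))/12 + 6/15) = -21 + 3*((-7 + 5)*(1/12) + 6*(1/15)) = -21 + 3*(-2*1/12 + ⅖) = -21 + 3*(-⅙ + ⅖) = -21 + 3*(7/30) = -21 + 7/10 = -203/10 ≈ -20.300)
O(p) = p²
O(m)/395 = (-203/10)²/395 = (41209/100)*(1/395) = 41209/39500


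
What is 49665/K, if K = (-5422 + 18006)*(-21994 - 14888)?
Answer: -1505/14064336 ≈ -0.00010701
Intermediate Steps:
K = -464123088 (K = 12584*(-36882) = -464123088)
49665/K = 49665/(-464123088) = 49665*(-1/464123088) = -1505/14064336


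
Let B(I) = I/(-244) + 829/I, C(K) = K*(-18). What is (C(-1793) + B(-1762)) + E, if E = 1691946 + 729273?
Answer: 131853530109/53741 ≈ 2.4535e+6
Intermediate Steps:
C(K) = -18*K
B(I) = 829/I - I/244 (B(I) = I*(-1/244) + 829/I = -I/244 + 829/I = 829/I - I/244)
E = 2421219
(C(-1793) + B(-1762)) + E = (-18*(-1793) + (829/(-1762) - 1/244*(-1762))) + 2421219 = (32274 + (829*(-1/1762) + 881/122)) + 2421219 = (32274 + (-829/1762 + 881/122)) + 2421219 = (32274 + 362796/53741) + 2421219 = 1734799830/53741 + 2421219 = 131853530109/53741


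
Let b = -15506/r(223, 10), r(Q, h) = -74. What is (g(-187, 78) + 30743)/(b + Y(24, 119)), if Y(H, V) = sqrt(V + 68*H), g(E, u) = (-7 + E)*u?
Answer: 4478187071/57711890 - 21371459*sqrt(1751)/57711890 ≈ 62.100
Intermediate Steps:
g(E, u) = u*(-7 + E)
b = 7753/37 (b = -15506/(-74) = -15506*(-1/74) = 7753/37 ≈ 209.54)
(g(-187, 78) + 30743)/(b + Y(24, 119)) = (78*(-7 - 187) + 30743)/(7753/37 + sqrt(119 + 68*24)) = (78*(-194) + 30743)/(7753/37 + sqrt(119 + 1632)) = (-15132 + 30743)/(7753/37 + sqrt(1751)) = 15611/(7753/37 + sqrt(1751))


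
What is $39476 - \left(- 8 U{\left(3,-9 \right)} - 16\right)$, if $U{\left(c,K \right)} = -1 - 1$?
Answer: $39476$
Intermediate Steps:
$U{\left(c,K \right)} = -2$
$39476 - \left(- 8 U{\left(3,-9 \right)} - 16\right) = 39476 - \left(\left(-8\right) \left(-2\right) - 16\right) = 39476 - \left(16 - 16\right) = 39476 - 0 = 39476 + 0 = 39476$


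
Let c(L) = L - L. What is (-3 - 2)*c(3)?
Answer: 0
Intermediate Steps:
c(L) = 0
(-3 - 2)*c(3) = (-3 - 2)*0 = -5*0 = 0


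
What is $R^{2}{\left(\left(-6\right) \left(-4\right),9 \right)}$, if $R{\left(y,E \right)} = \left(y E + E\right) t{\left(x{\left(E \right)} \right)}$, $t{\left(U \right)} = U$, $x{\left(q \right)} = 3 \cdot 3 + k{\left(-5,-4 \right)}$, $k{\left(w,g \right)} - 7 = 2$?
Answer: $16402500$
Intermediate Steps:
$k{\left(w,g \right)} = 9$ ($k{\left(w,g \right)} = 7 + 2 = 9$)
$x{\left(q \right)} = 18$ ($x{\left(q \right)} = 3 \cdot 3 + 9 = 9 + 9 = 18$)
$R{\left(y,E \right)} = 18 E + 18 E y$ ($R{\left(y,E \right)} = \left(y E + E\right) 18 = \left(E y + E\right) 18 = \left(E + E y\right) 18 = 18 E + 18 E y$)
$R^{2}{\left(\left(-6\right) \left(-4\right),9 \right)} = \left(18 \cdot 9 \left(1 - -24\right)\right)^{2} = \left(18 \cdot 9 \left(1 + 24\right)\right)^{2} = \left(18 \cdot 9 \cdot 25\right)^{2} = 4050^{2} = 16402500$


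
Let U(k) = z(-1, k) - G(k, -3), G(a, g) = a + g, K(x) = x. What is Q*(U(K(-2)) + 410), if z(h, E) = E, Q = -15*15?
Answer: -92925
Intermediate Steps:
Q = -225
U(k) = 3 (U(k) = k - (k - 3) = k - (-3 + k) = k + (3 - k) = 3)
Q*(U(K(-2)) + 410) = -225*(3 + 410) = -225*413 = -92925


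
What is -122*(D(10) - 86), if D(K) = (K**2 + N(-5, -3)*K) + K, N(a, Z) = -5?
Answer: 3172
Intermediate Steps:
D(K) = K**2 - 4*K (D(K) = (K**2 - 5*K) + K = K**2 - 4*K)
-122*(D(10) - 86) = -122*(10*(-4 + 10) - 86) = -122*(10*6 - 86) = -122*(60 - 86) = -122*(-26) = 3172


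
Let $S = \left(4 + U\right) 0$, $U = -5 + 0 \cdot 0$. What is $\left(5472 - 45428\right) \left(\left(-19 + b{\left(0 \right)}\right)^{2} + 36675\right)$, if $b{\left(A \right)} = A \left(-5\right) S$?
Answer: $-1479810416$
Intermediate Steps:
$U = -5$ ($U = -5 + 0 = -5$)
$S = 0$ ($S = \left(4 - 5\right) 0 = \left(-1\right) 0 = 0$)
$b{\left(A \right)} = 0$ ($b{\left(A \right)} = A \left(-5\right) 0 = - 5 A 0 = 0$)
$\left(5472 - 45428\right) \left(\left(-19 + b{\left(0 \right)}\right)^{2} + 36675\right) = \left(5472 - 45428\right) \left(\left(-19 + 0\right)^{2} + 36675\right) = - 39956 \left(\left(-19\right)^{2} + 36675\right) = - 39956 \left(361 + 36675\right) = \left(-39956\right) 37036 = -1479810416$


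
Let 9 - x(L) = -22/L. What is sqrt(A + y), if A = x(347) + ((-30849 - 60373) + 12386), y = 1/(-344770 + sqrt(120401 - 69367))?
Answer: sqrt(-14900765904978511977289791993176 - 1590285837931466*sqrt(51034))/13748868915834 ≈ 280.76*I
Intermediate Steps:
x(L) = 9 + 22/L (x(L) = 9 - (-22)/L = 9 + 22/L)
y = 1/(-344770 + sqrt(51034)) ≈ -2.9024e-6
A = -27352947/347 (A = (9 + 22/347) + ((-30849 - 60373) + 12386) = (9 + 22*(1/347)) + (-91222 + 12386) = (9 + 22/347) - 78836 = 3145/347 - 78836 = -27352947/347 ≈ -78827.)
sqrt(A + y) = sqrt(-27352947/347 + (-172385/59433150933 - sqrt(51034)/118866301866)) = sqrt(-1625671827573167146/20623303373751 - sqrt(51034)/118866301866)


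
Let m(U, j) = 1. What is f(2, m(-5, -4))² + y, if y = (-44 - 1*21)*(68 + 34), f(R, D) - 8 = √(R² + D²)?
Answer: -6561 + 16*√5 ≈ -6525.2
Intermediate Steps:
f(R, D) = 8 + √(D² + R²) (f(R, D) = 8 + √(R² + D²) = 8 + √(D² + R²))
y = -6630 (y = (-44 - 21)*102 = -65*102 = -6630)
f(2, m(-5, -4))² + y = (8 + √(1² + 2²))² - 6630 = (8 + √(1 + 4))² - 6630 = (8 + √5)² - 6630 = -6630 + (8 + √5)²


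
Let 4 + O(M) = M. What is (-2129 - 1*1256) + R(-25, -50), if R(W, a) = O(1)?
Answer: -3388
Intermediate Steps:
O(M) = -4 + M
R(W, a) = -3 (R(W, a) = -4 + 1 = -3)
(-2129 - 1*1256) + R(-25, -50) = (-2129 - 1*1256) - 3 = (-2129 - 1256) - 3 = -3385 - 3 = -3388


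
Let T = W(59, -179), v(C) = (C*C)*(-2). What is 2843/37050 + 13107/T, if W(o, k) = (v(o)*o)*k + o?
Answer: 209519296013/2724128704050 ≈ 0.076912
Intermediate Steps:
v(C) = -2*C**2 (v(C) = C**2*(-2) = -2*C**2)
W(o, k) = o - 2*k*o**3 (W(o, k) = ((-2*o**2)*o)*k + o = (-2*o**3)*k + o = -2*k*o**3 + o = o - 2*k*o**3)
T = 73525741 (T = 59 - 2*(-179)*59**3 = 59 - 2*(-179)*205379 = 59 + 73525682 = 73525741)
2843/37050 + 13107/T = 2843/37050 + 13107/73525741 = 209519296013/2724128704050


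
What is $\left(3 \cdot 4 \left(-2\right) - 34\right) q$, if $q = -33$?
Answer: $1914$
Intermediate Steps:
$\left(3 \cdot 4 \left(-2\right) - 34\right) q = \left(3 \cdot 4 \left(-2\right) - 34\right) \left(-33\right) = \left(12 \left(-2\right) - 34\right) \left(-33\right) = \left(-24 - 34\right) \left(-33\right) = \left(-58\right) \left(-33\right) = 1914$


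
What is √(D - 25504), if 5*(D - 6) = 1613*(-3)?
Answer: I*√661645/5 ≈ 162.68*I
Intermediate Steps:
D = -4809/5 (D = 6 + (1613*(-3))/5 = 6 + (⅕)*(-4839) = 6 - 4839/5 = -4809/5 ≈ -961.80)
√(D - 25504) = √(-4809/5 - 25504) = √(-132329/5) = I*√661645/5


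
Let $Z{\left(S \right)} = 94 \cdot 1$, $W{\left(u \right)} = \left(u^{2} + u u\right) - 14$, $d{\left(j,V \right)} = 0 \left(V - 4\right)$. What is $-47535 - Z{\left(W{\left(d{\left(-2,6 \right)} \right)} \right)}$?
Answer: $-47629$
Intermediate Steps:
$d{\left(j,V \right)} = 0$ ($d{\left(j,V \right)} = 0 \left(-4 + V\right) = 0$)
$W{\left(u \right)} = -14 + 2 u^{2}$ ($W{\left(u \right)} = \left(u^{2} + u^{2}\right) - 14 = 2 u^{2} - 14 = -14 + 2 u^{2}$)
$Z{\left(S \right)} = 94$
$-47535 - Z{\left(W{\left(d{\left(-2,6 \right)} \right)} \right)} = -47535 - 94 = -47629$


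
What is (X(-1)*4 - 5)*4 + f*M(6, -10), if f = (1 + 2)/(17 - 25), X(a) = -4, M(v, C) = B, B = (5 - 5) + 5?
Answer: -687/8 ≈ -85.875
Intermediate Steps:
B = 5 (B = 0 + 5 = 5)
M(v, C) = 5
f = -3/8 (f = 3/(-8) = 3*(-⅛) = -3/8 ≈ -0.37500)
(X(-1)*4 - 5)*4 + f*M(6, -10) = (-4*4 - 5)*4 - 3/8*5 = (-16 - 5)*4 - 15/8 = -21*4 - 15/8 = -84 - 15/8 = -687/8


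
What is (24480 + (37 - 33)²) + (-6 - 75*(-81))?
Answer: 30565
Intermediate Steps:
(24480 + (37 - 33)²) + (-6 - 75*(-81)) = (24480 + 4²) + (-6 + 6075) = (24480 + 16) + 6069 = 24496 + 6069 = 30565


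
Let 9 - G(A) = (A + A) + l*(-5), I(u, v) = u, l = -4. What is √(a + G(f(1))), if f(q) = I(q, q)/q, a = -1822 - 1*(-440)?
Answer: 3*I*√155 ≈ 37.35*I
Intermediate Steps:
a = -1382 (a = -1822 + 440 = -1382)
f(q) = 1 (f(q) = q/q = 1)
G(A) = -11 - 2*A (G(A) = 9 - ((A + A) - 4*(-5)) = 9 - (2*A + 20) = 9 - (20 + 2*A) = 9 + (-20 - 2*A) = -11 - 2*A)
√(a + G(f(1))) = √(-1382 + (-11 - 2*1)) = √(-1382 + (-11 - 2)) = √(-1382 - 13) = √(-1395) = 3*I*√155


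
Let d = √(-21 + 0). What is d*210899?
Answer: 210899*I*√21 ≈ 9.6646e+5*I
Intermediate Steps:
d = I*√21 (d = √(-21) = I*√21 ≈ 4.5826*I)
d*210899 = (I*√21)*210899 = 210899*I*√21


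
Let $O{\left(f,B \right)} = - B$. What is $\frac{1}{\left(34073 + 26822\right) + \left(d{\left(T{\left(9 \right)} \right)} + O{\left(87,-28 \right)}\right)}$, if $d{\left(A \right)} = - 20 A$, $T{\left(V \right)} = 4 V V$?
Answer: $\frac{1}{54443} \approx 1.8368 \cdot 10^{-5}$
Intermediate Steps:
$T{\left(V \right)} = 4 V^{2}$
$\frac{1}{\left(34073 + 26822\right) + \left(d{\left(T{\left(9 \right)} \right)} + O{\left(87,-28 \right)}\right)} = \frac{1}{\left(34073 + 26822\right) - \left(-28 + 20 \cdot 4 \cdot 9^{2}\right)} = \frac{1}{60895 + \left(- 20 \cdot 4 \cdot 81 + 28\right)} = \frac{1}{60895 + \left(\left(-20\right) 324 + 28\right)} = \frac{1}{60895 + \left(-6480 + 28\right)} = \frac{1}{60895 - 6452} = \frac{1}{54443}$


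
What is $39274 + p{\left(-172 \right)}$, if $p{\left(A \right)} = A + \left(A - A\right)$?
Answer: $39102$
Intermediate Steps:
$p{\left(A \right)} = A$ ($p{\left(A \right)} = A + 0 = A$)
$39274 + p{\left(-172 \right)} = 39274 - 172 = 39102$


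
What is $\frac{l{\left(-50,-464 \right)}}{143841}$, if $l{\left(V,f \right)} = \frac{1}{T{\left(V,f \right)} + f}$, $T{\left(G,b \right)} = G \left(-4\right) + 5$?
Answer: $- \frac{1}{37254819} \approx -2.6842 \cdot 10^{-8}$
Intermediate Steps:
$T{\left(G,b \right)} = 5 - 4 G$ ($T{\left(G,b \right)} = - 4 G + 5 = 5 - 4 G$)
$l{\left(V,f \right)} = \frac{1}{5 + f - 4 V}$ ($l{\left(V,f \right)} = \frac{1}{\left(5 - 4 V\right) + f} = \frac{1}{5 + f - 4 V}$)
$\frac{l{\left(-50,-464 \right)}}{143841} = \frac{1}{\left(5 - 464 - -200\right) 143841} = \frac{1}{5 - 464 + 200} \cdot \frac{1}{143841} = \frac{1}{-259} \cdot \frac{1}{143841} = \left(- \frac{1}{259}\right) \frac{1}{143841} = - \frac{1}{37254819}$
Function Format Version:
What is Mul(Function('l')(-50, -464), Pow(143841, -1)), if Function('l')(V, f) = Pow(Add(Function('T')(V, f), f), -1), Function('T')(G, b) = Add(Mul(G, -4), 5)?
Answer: Rational(-1, 37254819) ≈ -2.6842e-8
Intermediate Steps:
Function('T')(G, b) = Add(5, Mul(-4, G)) (Function('T')(G, b) = Add(Mul(-4, G), 5) = Add(5, Mul(-4, G)))
Function('l')(V, f) = Pow(Add(5, f, Mul(-4, V)), -1) (Function('l')(V, f) = Pow(Add(Add(5, Mul(-4, V)), f), -1) = Pow(Add(5, f, Mul(-4, V)), -1))
Mul(Function('l')(-50, -464), Pow(143841, -1)) = Mul(Pow(Add(5, -464, Mul(-4, -50)), -1), Pow(143841, -1)) = Mul(Pow(Add(5, -464, 200), -1), Rational(1, 143841)) = Mul(Pow(-259, -1), Rational(1, 143841)) = Mul(Rational(-1, 259), Rational(1, 143841)) = Rational(-1, 37254819)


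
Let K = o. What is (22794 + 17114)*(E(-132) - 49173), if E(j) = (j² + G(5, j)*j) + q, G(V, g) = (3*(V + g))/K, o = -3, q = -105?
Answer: -1940247144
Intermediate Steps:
K = -3
G(V, g) = -V - g (G(V, g) = (3*(V + g))/(-3) = (3*V + 3*g)*(-⅓) = -V - g)
E(j) = -105 + j² + j*(-5 - j) (E(j) = (j² + (-1*5 - j)*j) - 105 = (j² + (-5 - j)*j) - 105 = (j² + j*(-5 - j)) - 105 = -105 + j² + j*(-5 - j))
(22794 + 17114)*(E(-132) - 49173) = (22794 + 17114)*((-105 - 5*(-132)) - 49173) = 39908*((-105 + 660) - 49173) = 39908*(555 - 49173) = 39908*(-48618) = -1940247144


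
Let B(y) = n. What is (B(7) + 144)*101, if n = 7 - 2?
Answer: 15049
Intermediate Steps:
n = 5
B(y) = 5
(B(7) + 144)*101 = (5 + 144)*101 = 149*101 = 15049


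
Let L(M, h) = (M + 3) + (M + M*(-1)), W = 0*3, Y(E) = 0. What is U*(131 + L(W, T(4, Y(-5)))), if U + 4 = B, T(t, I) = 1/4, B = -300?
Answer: -40736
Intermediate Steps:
T(t, I) = ¼
W = 0
L(M, h) = 3 + M (L(M, h) = (3 + M) + (M - M) = (3 + M) + 0 = 3 + M)
U = -304 (U = -4 - 300 = -304)
U*(131 + L(W, T(4, Y(-5)))) = -304*(131 + (3 + 0)) = -304*(131 + 3) = -304*134 = -40736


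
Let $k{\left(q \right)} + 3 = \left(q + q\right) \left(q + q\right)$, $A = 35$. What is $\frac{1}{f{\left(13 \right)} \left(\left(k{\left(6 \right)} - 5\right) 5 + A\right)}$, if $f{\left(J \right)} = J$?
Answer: $\frac{1}{9295} \approx 0.00010758$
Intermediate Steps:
$k{\left(q \right)} = -3 + 4 q^{2}$ ($k{\left(q \right)} = -3 + \left(q + q\right) \left(q + q\right) = -3 + 2 q 2 q = -3 + 4 q^{2}$)
$\frac{1}{f{\left(13 \right)} \left(\left(k{\left(6 \right)} - 5\right) 5 + A\right)} = \frac{1}{13 \left(\left(\left(-3 + 4 \cdot 6^{2}\right) - 5\right) 5 + 35\right)} = \frac{1}{13 \left(\left(\left(-3 + 4 \cdot 36\right) - 5\right) 5 + 35\right)} = \frac{1}{13 \left(\left(\left(-3 + 144\right) - 5\right) 5 + 35\right)} = \frac{1}{13 \left(\left(141 - 5\right) 5 + 35\right)} = \frac{1}{13 \left(136 \cdot 5 + 35\right)} = \frac{1}{13 \left(680 + 35\right)} = \frac{1}{13 \cdot 715} = \frac{1}{9295}$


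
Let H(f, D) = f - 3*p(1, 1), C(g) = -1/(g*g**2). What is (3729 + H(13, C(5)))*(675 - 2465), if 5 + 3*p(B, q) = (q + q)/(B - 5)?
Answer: -6708025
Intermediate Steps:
p(B, q) = -5/3 + 2*q/(3*(-5 + B)) (p(B, q) = -5/3 + ((q + q)/(B - 5))/3 = -5/3 + ((2*q)/(-5 + B))/3 = -5/3 + (2*q/(-5 + B))/3 = -5/3 + 2*q/(3*(-5 + B)))
C(g) = -1/g**3 (C(g) = -1/(g**3) = -1/g**3)
H(f, D) = 11/2 + f (H(f, D) = f - (25 - 5*1 + 2*1)/(-5 + 1) = f - (25 - 5 + 2)/(-4) = f - (-1)*22/4 = f - 3*(-11/6) = f + 11/2 = 11/2 + f)
(3729 + H(13, C(5)))*(675 - 2465) = (3729 + (11/2 + 13))*(675 - 2465) = (3729 + 37/2)*(-1790) = (7495/2)*(-1790) = -6708025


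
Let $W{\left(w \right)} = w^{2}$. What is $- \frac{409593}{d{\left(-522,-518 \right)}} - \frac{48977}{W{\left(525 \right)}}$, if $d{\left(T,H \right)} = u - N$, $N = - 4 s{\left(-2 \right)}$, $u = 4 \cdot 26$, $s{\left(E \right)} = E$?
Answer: $- \frac{37632924139}{8820000} \approx -4266.8$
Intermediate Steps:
$u = 104$
$N = 8$ ($N = \left(-4\right) \left(-2\right) = 8$)
$d{\left(T,H \right)} = 96$ ($d{\left(T,H \right)} = 104 - 8 = 96$)
$- \frac{409593}{d{\left(-522,-518 \right)}} - \frac{48977}{W{\left(525 \right)}} = - \frac{409593}{96} - \frac{48977}{525^{2}} = \left(-409593\right) \frac{1}{96} - \frac{48977}{275625} = - \frac{136531}{32} - \frac{48977}{275625} = - \frac{37632924139}{8820000}$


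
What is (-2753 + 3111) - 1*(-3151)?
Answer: 3509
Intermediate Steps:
(-2753 + 3111) - 1*(-3151) = 358 + 3151 = 3509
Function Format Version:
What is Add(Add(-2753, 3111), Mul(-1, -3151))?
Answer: 3509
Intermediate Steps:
Add(Add(-2753, 3111), Mul(-1, -3151)) = Add(358, 3151) = 3509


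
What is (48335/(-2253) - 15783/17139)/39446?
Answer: -143995444/253862405247 ≈ -0.00056722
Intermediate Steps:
(48335/(-2253) - 15783/17139)/39446 = (48335*(-1/2253) - 15783*1/17139)*(1/39446) = (-48335/2253 - 5261/5713)*(1/39446) = -287990888/12871389*1/39446 = -143995444/253862405247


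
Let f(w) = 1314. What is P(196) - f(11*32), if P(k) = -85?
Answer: -1399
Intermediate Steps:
P(196) - f(11*32) = -85 - 1*1314 = -85 - 1314 = -1399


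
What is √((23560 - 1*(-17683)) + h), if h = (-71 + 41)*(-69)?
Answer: √43313 ≈ 208.12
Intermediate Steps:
h = 2070 (h = -30*(-69) = 2070)
√((23560 - 1*(-17683)) + h) = √((23560 - 1*(-17683)) + 2070) = √((23560 + 17683) + 2070) = √(41243 + 2070) = √43313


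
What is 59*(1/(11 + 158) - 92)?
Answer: -917273/169 ≈ -5427.6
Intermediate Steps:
59*(1/(11 + 158) - 92) = 59*(1/169 - 92) = 59*(-15547/169) = -917273/169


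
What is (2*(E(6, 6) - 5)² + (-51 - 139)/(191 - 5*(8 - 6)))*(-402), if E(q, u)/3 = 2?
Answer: -69144/181 ≈ -382.01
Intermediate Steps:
E(q, u) = 6 (E(q, u) = 3*2 = 6)
(2*(E(6, 6) - 5)² + (-51 - 139)/(191 - 5*(8 - 6)))*(-402) = (2*(6 - 5)² + (-51 - 139)/(191 - 5*(8 - 6)))*(-402) = (2*1² - 190/(191 - 5*2))*(-402) = (2*1 - 190/(191 - 10))*(-402) = (2 - 190/181)*(-402) = (172/181)*(-402) = -69144/181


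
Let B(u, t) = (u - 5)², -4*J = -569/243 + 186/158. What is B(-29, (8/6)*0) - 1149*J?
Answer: 5257040/6399 ≈ 821.54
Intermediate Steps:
J = 5588/19197 (J = -(-569/243 + 186/158)/4 = -(-569*1/243 + 186*(1/158))/4 = -(-569/243 + 93/79)/4 = -¼*(-22352/19197) = 5588/19197 ≈ 0.29109)
B(u, t) = (-5 + u)²
B(-29, (8/6)*0) - 1149*J = (-5 - 29)² - 1149*5588/19197 = (-34)² - 2140204/6399 = 1156 - 2140204/6399 = 5257040/6399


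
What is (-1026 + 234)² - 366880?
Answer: 260384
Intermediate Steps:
(-1026 + 234)² - 366880 = (-792)² - 366880 = 627264 - 366880 = 260384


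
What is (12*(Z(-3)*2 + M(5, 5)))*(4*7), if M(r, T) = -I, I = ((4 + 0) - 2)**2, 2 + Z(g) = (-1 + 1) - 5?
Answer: -6048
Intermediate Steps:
Z(g) = -7 (Z(g) = -2 + ((-1 + 1) - 5) = -2 + (0 - 5) = -2 - 5 = -7)
I = 4 (I = (4 - 2)**2 = 2**2 = 4)
M(r, T) = -4 (M(r, T) = -1*4 = -4)
(12*(Z(-3)*2 + M(5, 5)))*(4*7) = (12*(-7*2 - 4))*(4*7) = (12*(-14 - 4))*28 = (12*(-18))*28 = -216*28 = -6048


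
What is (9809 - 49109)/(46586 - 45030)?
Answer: -9825/389 ≈ -25.257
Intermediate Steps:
(9809 - 49109)/(46586 - 45030) = -39300/1556 = -39300*1/1556 = -9825/389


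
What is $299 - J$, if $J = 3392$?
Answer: $-3093$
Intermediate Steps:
$299 - J = 299 - 3392 = -3093$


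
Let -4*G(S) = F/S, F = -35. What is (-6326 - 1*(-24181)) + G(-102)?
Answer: 7284805/408 ≈ 17855.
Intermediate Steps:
G(S) = 35/(4*S) (G(S) = -(-35)/(4*S) = 35/(4*S))
(-6326 - 1*(-24181)) + G(-102) = (-6326 - 1*(-24181)) + (35/4)/(-102) = (-6326 + 24181) + (35/4)*(-1/102) = 17855 - 35/408 = 7284805/408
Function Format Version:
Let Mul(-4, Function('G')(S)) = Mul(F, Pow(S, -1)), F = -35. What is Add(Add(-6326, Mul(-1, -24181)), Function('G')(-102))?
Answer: Rational(7284805, 408) ≈ 17855.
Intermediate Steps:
Function('G')(S) = Mul(Rational(35, 4), Pow(S, -1)) (Function('G')(S) = Mul(Rational(-1, 4), Mul(-35, Pow(S, -1))) = Mul(Rational(35, 4), Pow(S, -1)))
Add(Add(-6326, Mul(-1, -24181)), Function('G')(-102)) = Add(Add(-6326, Mul(-1, -24181)), Mul(Rational(35, 4), Pow(-102, -1))) = Add(Add(-6326, 24181), Mul(Rational(35, 4), Rational(-1, 102))) = Add(17855, Rational(-35, 408)) = Rational(7284805, 408)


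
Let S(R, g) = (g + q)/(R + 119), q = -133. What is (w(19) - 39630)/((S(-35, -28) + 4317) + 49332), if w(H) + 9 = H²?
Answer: -471336/643765 ≈ -0.73215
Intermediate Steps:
S(R, g) = (-133 + g)/(119 + R) (S(R, g) = (g - 133)/(R + 119) = (-133 + g)/(119 + R))
w(H) = -9 + H²
(w(19) - 39630)/((S(-35, -28) + 4317) + 49332) = ((-9 + 19²) - 39630)/(((-133 - 28)/(119 - 35) + 4317) + 49332) = ((-9 + 361) - 39630)/((-161/84 + 4317) + 49332) = (352 - 39630)/(((1/84)*(-161) + 4317) + 49332) = -39278/((-23/12 + 4317) + 49332) = -39278/(51781/12 + 49332) = -39278/643765/12 = -39278*12/643765 = -471336/643765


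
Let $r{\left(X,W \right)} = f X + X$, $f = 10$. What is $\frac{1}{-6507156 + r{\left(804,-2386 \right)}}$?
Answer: $- \frac{1}{6498312} \approx -1.5389 \cdot 10^{-7}$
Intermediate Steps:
$r{\left(X,W \right)} = 11 X$ ($r{\left(X,W \right)} = 10 X + X = 11 X$)
$\frac{1}{-6507156 + r{\left(804,-2386 \right)}} = \frac{1}{-6507156 + 11 \cdot 804} = \frac{1}{-6507156 + 8844} = \frac{1}{-6498312} = - \frac{1}{6498312}$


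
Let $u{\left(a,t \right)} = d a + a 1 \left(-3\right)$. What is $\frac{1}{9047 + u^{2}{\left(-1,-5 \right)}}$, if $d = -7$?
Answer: $\frac{1}{9147} \approx 0.00010933$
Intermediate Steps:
$u{\left(a,t \right)} = - 10 a$ ($u{\left(a,t \right)} = - 7 a + a 1 \left(-3\right) = - 7 a + a \left(-3\right) = - 7 a - 3 a = - 10 a$)
$\frac{1}{9047 + u^{2}{\left(-1,-5 \right)}} = \frac{1}{9047 + \left(\left(-10\right) \left(-1\right)\right)^{2}} = \frac{1}{9047 + 10^{2}} = \frac{1}{9047 + 100} = \frac{1}{9147}$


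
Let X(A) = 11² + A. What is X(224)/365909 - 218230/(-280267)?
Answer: 79949013185/102552217703 ≈ 0.77959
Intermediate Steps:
X(A) = 121 + A
X(224)/365909 - 218230/(-280267) = (121 + 224)/365909 - 218230/(-280267) = 345*(1/365909) - 218230*(-1/280267) = 345/365909 + 218230/280267 = 79949013185/102552217703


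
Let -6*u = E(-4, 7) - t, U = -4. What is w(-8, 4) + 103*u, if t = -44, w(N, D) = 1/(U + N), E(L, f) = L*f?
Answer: -1099/4 ≈ -274.75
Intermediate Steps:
w(N, D) = 1/(-4 + N)
u = -8/3 (u = -(-4*7 - 1*(-44))/6 = -(-28 + 44)/6 = -⅙*16 = -8/3 ≈ -2.6667)
w(-8, 4) + 103*u = 1/(-4 - 8) + 103*(-8/3) = 1/(-12) - 824/3 = -1/12 - 824/3 = -1099/4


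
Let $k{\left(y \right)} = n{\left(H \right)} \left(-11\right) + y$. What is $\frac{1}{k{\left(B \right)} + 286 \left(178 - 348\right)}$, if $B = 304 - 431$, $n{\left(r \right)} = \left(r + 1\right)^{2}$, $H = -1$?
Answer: $- \frac{1}{48747} \approx -2.0514 \cdot 10^{-5}$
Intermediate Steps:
$n{\left(r \right)} = \left(1 + r\right)^{2}$
$B = -127$
$k{\left(y \right)} = y$ ($k{\left(y \right)} = \left(1 - 1\right)^{2} \left(-11\right) + y = 0^{2} \left(-11\right) + y = 0 \left(-11\right) + y = 0 + y = y$)
$\frac{1}{k{\left(B \right)} + 286 \left(178 - 348\right)} = \frac{1}{-127 + 286 \left(178 - 348\right)} = \frac{1}{-127 + 286 \left(-170\right)} = \frac{1}{-127 - 48620} = \frac{1}{-48747} = - \frac{1}{48747}$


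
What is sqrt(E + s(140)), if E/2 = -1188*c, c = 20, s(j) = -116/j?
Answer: I*sqrt(58213015)/35 ≈ 217.99*I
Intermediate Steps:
E = -47520 (E = 2*(-1188*20) = 2*(-23760) = -47520)
sqrt(E + s(140)) = sqrt(-47520 - 116/140) = sqrt(-47520 - 116*1/140) = sqrt(-47520 - 29/35) = sqrt(-1663229/35) = I*sqrt(58213015)/35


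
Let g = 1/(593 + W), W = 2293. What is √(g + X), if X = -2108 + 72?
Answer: I*√16957832970/2886 ≈ 45.122*I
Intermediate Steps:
g = 1/2886 (g = 1/(593 + 2293) = 1/2886 ≈ 0.00034650)
X = -2036
√(g + X) = √(1/2886 - 2036) = √(-5875895/2886) = I*√16957832970/2886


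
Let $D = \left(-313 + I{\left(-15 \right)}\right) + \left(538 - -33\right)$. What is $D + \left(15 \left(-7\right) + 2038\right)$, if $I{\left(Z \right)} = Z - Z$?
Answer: $2191$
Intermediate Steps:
$I{\left(Z \right)} = 0$
$D = 258$ ($D = \left(-313 + 0\right) + \left(538 - -33\right) = -313 + \left(538 + 33\right) = -313 + 571 = 258$)
$D + \left(15 \left(-7\right) + 2038\right) = 258 + \left(15 \left(-7\right) + 2038\right) = 258 + \left(-105 + 2038\right) = 258 + 1933 = 2191$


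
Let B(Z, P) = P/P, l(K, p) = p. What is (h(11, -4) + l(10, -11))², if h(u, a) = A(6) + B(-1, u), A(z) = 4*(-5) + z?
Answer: 576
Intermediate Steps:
B(Z, P) = 1
A(z) = -20 + z
h(u, a) = -13 (h(u, a) = (-20 + 6) + 1 = -14 + 1 = -13)
(h(11, -4) + l(10, -11))² = (-13 - 11)² = (-24)² = 576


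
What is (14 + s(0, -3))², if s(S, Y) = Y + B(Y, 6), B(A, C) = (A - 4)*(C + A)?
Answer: 100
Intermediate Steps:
B(A, C) = (-4 + A)*(A + C)
s(S, Y) = -24 + Y² + 3*Y (s(S, Y) = Y + (Y² - 4*Y - 4*6 + Y*6) = Y + (Y² - 4*Y - 24 + 6*Y) = Y + (-24 + Y² + 2*Y) = -24 + Y² + 3*Y)
(14 + s(0, -3))² = (14 + (-24 + (-3)² + 3*(-3)))² = (14 + (-24 + 9 - 9))² = (14 - 24)² = (-10)² = 100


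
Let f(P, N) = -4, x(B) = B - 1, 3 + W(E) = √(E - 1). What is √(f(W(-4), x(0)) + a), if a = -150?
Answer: I*√154 ≈ 12.41*I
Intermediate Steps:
W(E) = -3 + √(-1 + E) (W(E) = -3 + √(E - 1) = -3 + √(-1 + E))
x(B) = -1 + B
√(f(W(-4), x(0)) + a) = √(-4 - 150) = √(-154) = I*√154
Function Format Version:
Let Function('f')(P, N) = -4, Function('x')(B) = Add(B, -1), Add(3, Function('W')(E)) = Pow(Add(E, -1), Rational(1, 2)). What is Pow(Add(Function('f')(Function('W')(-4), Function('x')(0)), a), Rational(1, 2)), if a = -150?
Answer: Mul(I, Pow(154, Rational(1, 2))) ≈ Mul(12.410, I)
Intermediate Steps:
Function('W')(E) = Add(-3, Pow(Add(-1, E), Rational(1, 2))) (Function('W')(E) = Add(-3, Pow(Add(E, -1), Rational(1, 2))) = Add(-3, Pow(Add(-1, E), Rational(1, 2))))
Function('x')(B) = Add(-1, B)
Pow(Add(Function('f')(Function('W')(-4), Function('x')(0)), a), Rational(1, 2)) = Pow(Add(-4, -150), Rational(1, 2)) = Pow(-154, Rational(1, 2)) = Mul(I, Pow(154, Rational(1, 2)))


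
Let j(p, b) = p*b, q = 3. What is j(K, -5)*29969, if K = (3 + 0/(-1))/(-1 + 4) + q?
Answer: -599380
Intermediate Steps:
K = 4 (K = (3 + 0/(-1))/(-1 + 4) + 3 = (3 + 0*(-1))/3 + 3 = (3 + 0)*(⅓) + 3 = 3*(⅓) + 3 = 1 + 3 = 4)
j(p, b) = b*p
j(K, -5)*29969 = -5*4*29969 = -20*29969 = -599380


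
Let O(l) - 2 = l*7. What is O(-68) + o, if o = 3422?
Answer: 2948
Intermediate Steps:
O(l) = 2 + 7*l (O(l) = 2 + l*7 = 2 + 7*l)
O(-68) + o = (2 + 7*(-68)) + 3422 = (2 - 476) + 3422 = -474 + 3422 = 2948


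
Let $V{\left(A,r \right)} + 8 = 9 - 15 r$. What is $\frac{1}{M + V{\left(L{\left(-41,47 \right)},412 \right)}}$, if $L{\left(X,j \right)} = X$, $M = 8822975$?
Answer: $\frac{1}{8816796} \approx 1.1342 \cdot 10^{-7}$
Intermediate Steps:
$V{\left(A,r \right)} = 1 - 15 r$ ($V{\left(A,r \right)} = -8 - \left(-9 + 15 r\right) = 1 - 15 r$)
$\frac{1}{M + V{\left(L{\left(-41,47 \right)},412 \right)}} = \frac{1}{8822975 + \left(1 - 6180\right)} = \frac{1}{8822975 - 6179} = \frac{1}{8816796}$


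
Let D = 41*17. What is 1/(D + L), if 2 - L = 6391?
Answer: -1/5692 ≈ -0.00017569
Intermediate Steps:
L = -6389 (L = 2 - 1*6391 = 2 - 6391 = -6389)
D = 697
1/(D + L) = 1/(697 - 6389) = 1/(-5692) = -1/5692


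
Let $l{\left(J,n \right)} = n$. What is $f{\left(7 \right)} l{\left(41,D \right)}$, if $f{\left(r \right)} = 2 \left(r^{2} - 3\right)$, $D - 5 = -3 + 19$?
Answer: $1932$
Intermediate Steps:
$D = 21$ ($D = 5 + \left(-3 + 19\right) = 5 + 16 = 21$)
$f{\left(r \right)} = -6 + 2 r^{2}$ ($f{\left(r \right)} = 2 \left(-3 + r^{2}\right) = -6 + 2 r^{2}$)
$f{\left(7 \right)} l{\left(41,D \right)} = \left(-6 + 2 \cdot 7^{2}\right) 21 = \left(-6 + 2 \cdot 49\right) 21 = \left(-6 + 98\right) 21 = 92 \cdot 21 = 1932$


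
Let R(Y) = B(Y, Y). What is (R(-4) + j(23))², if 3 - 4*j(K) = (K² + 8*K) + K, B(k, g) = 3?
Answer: 519841/16 ≈ 32490.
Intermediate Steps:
R(Y) = 3
j(K) = ¾ - 9*K/4 - K²/4 (j(K) = ¾ - ((K² + 8*K) + K)/4 = ¾ - (K² + 9*K)/4 = ¾ + (-9*K/4 - K²/4) = ¾ - 9*K/4 - K²/4)
(R(-4) + j(23))² = (3 + (¾ - 9/4*23 - ¼*23²))² = (3 + (¾ - 207/4 - ¼*529))² = (3 + (¾ - 207/4 - 529/4))² = (3 - 733/4)² = (-721/4)² = 519841/16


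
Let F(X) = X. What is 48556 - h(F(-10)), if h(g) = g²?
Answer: 48456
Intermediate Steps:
48556 - h(F(-10)) = 48556 - 1*(-10)² = 48556 - 1*100 = 48556 - 100 = 48456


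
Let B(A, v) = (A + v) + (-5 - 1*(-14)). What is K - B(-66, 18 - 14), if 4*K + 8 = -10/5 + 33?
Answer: 235/4 ≈ 58.750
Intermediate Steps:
B(A, v) = 9 + A + v (B(A, v) = (A + v) + (-5 + 14) = (A + v) + 9 = 9 + A + v)
K = 23/4 (K = -2 + (-10/5 + 33)/4 = -2 + ((1/5)*(-10) + 33)/4 = -2 + (-2 + 33)/4 = -2 + (1/4)*31 = -2 + 31/4 = 23/4 ≈ 5.7500)
K - B(-66, 18 - 14) = 23/4 - (9 - 66 + (18 - 14)) = 23/4 - (9 - 66 + 4) = 23/4 - 1*(-53) = 23/4 + 53 = 235/4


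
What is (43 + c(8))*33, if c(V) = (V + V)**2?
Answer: 9867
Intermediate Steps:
c(V) = 4*V**2 (c(V) = (2*V)**2 = 4*V**2)
(43 + c(8))*33 = (43 + 4*8**2)*33 = (43 + 4*64)*33 = (43 + 256)*33 = 299*33 = 9867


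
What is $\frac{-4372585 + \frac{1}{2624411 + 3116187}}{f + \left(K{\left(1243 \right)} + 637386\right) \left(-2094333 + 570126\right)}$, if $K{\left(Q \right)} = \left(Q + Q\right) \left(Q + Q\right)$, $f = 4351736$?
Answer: $\frac{25101252705829}{59652860710245851324} \approx 4.2079 \cdot 10^{-7}$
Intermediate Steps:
$K{\left(Q \right)} = 4 Q^{2}$ ($K{\left(Q \right)} = 2 Q 2 Q = 4 Q^{2}$)
$\frac{-4372585 + \frac{1}{2624411 + 3116187}}{f + \left(K{\left(1243 \right)} + 637386\right) \left(-2094333 + 570126\right)} = \frac{-4372585 + \frac{1}{2624411 + 3116187}}{4351736 + \left(4 \cdot 1243^{2} + 637386\right) \left(-2094333 + 570126\right)} = \frac{-4372585 + \frac{1}{5740598}}{4351736 + \left(4 \cdot 1545049 + 637386\right) \left(-1524207\right)} = \frac{-4372585 + \frac{1}{5740598}}{4351736 + \left(6180196 + 637386\right) \left(-1524207\right)} = - \frac{25101252705829}{5740598 \left(4351736 + 6817582 \left(-1524207\right)\right)} = - \frac{25101252705829}{5740598 \left(4351736 - 10391406207474\right)} = - \frac{25101252705829}{5740598 \left(-10391401855738\right)} = \left(- \frac{25101252705829}{5740598}\right) \left(- \frac{1}{10391401855738}\right) = \frac{25101252705829}{59652860710245851324}$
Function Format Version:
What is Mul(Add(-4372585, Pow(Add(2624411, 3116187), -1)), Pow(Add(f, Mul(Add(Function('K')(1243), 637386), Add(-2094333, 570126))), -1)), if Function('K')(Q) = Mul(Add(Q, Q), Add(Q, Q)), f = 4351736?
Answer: Rational(25101252705829, 59652860710245851324) ≈ 4.2079e-7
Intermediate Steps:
Function('K')(Q) = Mul(4, Pow(Q, 2)) (Function('K')(Q) = Mul(Mul(2, Q), Mul(2, Q)) = Mul(4, Pow(Q, 2)))
Mul(Add(-4372585, Pow(Add(2624411, 3116187), -1)), Pow(Add(f, Mul(Add(Function('K')(1243), 637386), Add(-2094333, 570126))), -1)) = Mul(Add(-4372585, Pow(Add(2624411, 3116187), -1)), Pow(Add(4351736, Mul(Add(Mul(4, Pow(1243, 2)), 637386), Add(-2094333, 570126))), -1)) = Mul(Add(-4372585, Pow(5740598, -1)), Pow(Add(4351736, Mul(Add(Mul(4, 1545049), 637386), -1524207)), -1)) = Mul(Add(-4372585, Rational(1, 5740598)), Pow(Add(4351736, Mul(Add(6180196, 637386), -1524207)), -1)) = Mul(Rational(-25101252705829, 5740598), Pow(Add(4351736, Mul(6817582, -1524207)), -1)) = Mul(Rational(-25101252705829, 5740598), Pow(Add(4351736, -10391406207474), -1)) = Mul(Rational(-25101252705829, 5740598), Pow(-10391401855738, -1)) = Mul(Rational(-25101252705829, 5740598), Rational(-1, 10391401855738)) = Rational(25101252705829, 59652860710245851324)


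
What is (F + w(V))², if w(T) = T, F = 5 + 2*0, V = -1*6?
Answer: 1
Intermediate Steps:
V = -6
F = 5 (F = 5 + 0 = 5)
(F + w(V))² = (5 - 6)² = (-1)² = 1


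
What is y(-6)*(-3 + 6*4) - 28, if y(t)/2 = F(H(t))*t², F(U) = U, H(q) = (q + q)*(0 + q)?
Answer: 108836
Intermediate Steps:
H(q) = 2*q² (H(q) = (2*q)*q = 2*q²)
y(t) = 4*t⁴ (y(t) = 2*((2*t²)*t²) = 2*(2*t⁴) = 4*t⁴)
y(-6)*(-3 + 6*4) - 28 = (4*(-6)⁴)*(-3 + 6*4) - 28 = (4*1296)*(-3 + 24) - 28 = 5184*21 - 28 = 108864 - 28 = 108836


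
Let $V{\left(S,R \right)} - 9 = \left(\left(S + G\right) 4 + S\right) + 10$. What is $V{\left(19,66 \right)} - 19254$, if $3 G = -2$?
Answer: $- \frac{57428}{3} \approx -19143.0$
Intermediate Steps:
$G = - \frac{2}{3}$ ($G = \frac{1}{3} \left(-2\right) = - \frac{2}{3} \approx -0.66667$)
$V{\left(S,R \right)} = \frac{49}{3} + 5 S$ ($V{\left(S,R \right)} = 9 + \left(\left(\left(S - \frac{2}{3}\right) 4 + S\right) + 10\right) = 9 + \left(\left(\left(- \frac{2}{3} + S\right) 4 + S\right) + 10\right) = 9 + \left(\left(\left(- \frac{8}{3} + 4 S\right) + S\right) + 10\right) = 9 + \left(\left(- \frac{8}{3} + 5 S\right) + 10\right) = 9 + \left(\frac{22}{3} + 5 S\right) = \frac{49}{3} + 5 S$)
$V{\left(19,66 \right)} - 19254 = \left(\frac{49}{3} + 5 \cdot 19\right) - 19254 = \left(\frac{49}{3} + 95\right) - 19254 = \frac{334}{3} - 19254 = - \frac{57428}{3}$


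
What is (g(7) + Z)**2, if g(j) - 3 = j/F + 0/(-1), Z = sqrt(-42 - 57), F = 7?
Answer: -83 + 24*I*sqrt(11) ≈ -83.0 + 79.599*I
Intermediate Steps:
Z = 3*I*sqrt(11) (Z = sqrt(-99) = 3*I*sqrt(11) ≈ 9.9499*I)
g(j) = 3 + j/7 (g(j) = 3 + (j/7 + 0/(-1)) = 3 + (j*(1/7) + 0*(-1)) = 3 + (j/7 + 0) = 3 + j/7)
(g(7) + Z)**2 = ((3 + (1/7)*7) + 3*I*sqrt(11))**2 = ((3 + 1) + 3*I*sqrt(11))**2 = (4 + 3*I*sqrt(11))**2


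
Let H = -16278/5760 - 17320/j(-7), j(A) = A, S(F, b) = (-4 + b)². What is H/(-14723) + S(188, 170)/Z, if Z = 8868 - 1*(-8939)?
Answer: 2430608581697/1761798937920 ≈ 1.3796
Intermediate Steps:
H = 16608209/6720 (H = -16278/5760 - 17320/(-7) = -16278*1/5760 - 17320*(-⅐) = -2713/960 + 17320/7 = 16608209/6720 ≈ 2471.5)
Z = 17807 (Z = 8868 + 8939 = 17807)
H/(-14723) + S(188, 170)/Z = (16608209/6720)/(-14723) + (-4 + 170)²/17807 = (16608209/6720)*(-1/14723) + 166²*(1/17807) = -16608209/98938560 + 27556*(1/17807) = -16608209/98938560 + 27556/17807 = 2430608581697/1761798937920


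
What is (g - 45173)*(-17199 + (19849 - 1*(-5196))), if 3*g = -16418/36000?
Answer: -9569570869907/27000 ≈ -3.5443e+8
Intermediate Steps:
g = -8209/54000 (g = (-16418/36000)/3 = (-16418*1/36000)/3 = (⅓)*(-8209/18000) = -8209/54000 ≈ -0.15202)
(g - 45173)*(-17199 + (19849 - 1*(-5196))) = (-8209/54000 - 45173)*(-17199 + (19849 - 1*(-5196))) = -2439350209*(-17199 + (19849 + 5196))/54000 = -2439350209*(-17199 + 25045)/54000 = -2439350209/54000*7846 = -9569570869907/27000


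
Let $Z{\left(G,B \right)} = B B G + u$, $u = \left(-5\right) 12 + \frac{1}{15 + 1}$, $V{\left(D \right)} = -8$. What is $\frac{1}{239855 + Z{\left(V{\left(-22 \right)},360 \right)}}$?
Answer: $- \frac{16}{12752079} \approx -1.2547 \cdot 10^{-6}$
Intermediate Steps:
$u = - \frac{959}{16}$ ($u = -60 + \frac{1}{16} = - \frac{959}{16} \approx -59.938$)
$Z{\left(G,B \right)} = - \frac{959}{16} + G B^{2}$ ($Z{\left(G,B \right)} = B B G - \frac{959}{16} = B^{2} G - \frac{959}{16} = G B^{2} - \frac{959}{16} = - \frac{959}{16} + G B^{2}$)
$\frac{1}{239855 + Z{\left(V{\left(-22 \right)},360 \right)}} = \frac{1}{239855 - \left(\frac{959}{16} + 8 \cdot 360^{2}\right)} = \frac{1}{239855 - \frac{16589759}{16}} = \frac{1}{- \frac{12752079}{16}} = - \frac{16}{12752079}$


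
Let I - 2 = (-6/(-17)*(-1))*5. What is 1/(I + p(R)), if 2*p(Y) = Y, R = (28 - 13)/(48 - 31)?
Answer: 34/23 ≈ 1.4783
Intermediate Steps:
R = 15/17 ≈ 0.88235
p(Y) = Y/2
I = 4/17 (I = 2 + (-6/(-17)*(-1))*5 = 2 + (-6*(-1/17)*(-1))*5 = 2 + ((6/17)*(-1))*5 = 2 - 6/17*5 = 2 - 30/17 = 4/17 ≈ 0.23529)
1/(I + p(R)) = 1/(4/17 + (1/2)*(15/17)) = 1/(4/17 + 15/34) = 1/(23/34) = 34/23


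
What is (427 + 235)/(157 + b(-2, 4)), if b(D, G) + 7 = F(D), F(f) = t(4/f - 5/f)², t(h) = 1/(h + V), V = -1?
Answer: 331/77 ≈ 4.2987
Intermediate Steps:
t(h) = 1/(-1 + h) (t(h) = 1/(h - 1) = 1/(-1 + h))
F(f) = (-1 - 1/f)⁻² (F(f) = (1/(-1 + (4/f - 5/f)))² = (1/(-1 - 1/f))² = (-1 - 1/f)⁻²)
b(D, G) = -7 + D²/(1 + D)²
(427 + 235)/(157 + b(-2, 4)) = (427 + 235)/(157 + (-7 + (-2)²/(1 - 2)²)) = 662/(157 + (-7 + 4/(-1)²)) = 662/(157 + (-7 + 4*1)) = 662/(157 + (-7 + 4)) = 662/(157 - 3) = 662/154 = 662*(1/154) = 331/77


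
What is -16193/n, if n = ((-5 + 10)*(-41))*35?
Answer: 16193/7175 ≈ 2.2569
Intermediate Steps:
n = -7175 (n = (5*(-41))*35 = -205*35 = -7175)
-16193/n = -16193/(-7175) = -16193*(-1/7175) = 16193/7175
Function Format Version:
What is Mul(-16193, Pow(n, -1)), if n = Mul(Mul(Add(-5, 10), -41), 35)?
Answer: Rational(16193, 7175) ≈ 2.2569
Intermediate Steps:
n = -7175 (n = Mul(Mul(5, -41), 35) = Mul(-205, 35) = -7175)
Mul(-16193, Pow(n, -1)) = Mul(-16193, Pow(-7175, -1)) = Mul(-16193, Rational(-1, 7175)) = Rational(16193, 7175)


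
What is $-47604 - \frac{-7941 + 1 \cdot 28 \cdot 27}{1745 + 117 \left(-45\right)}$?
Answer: $- \frac{33514653}{704} \approx -47606.0$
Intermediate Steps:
$-47604 - \frac{-7941 + 1 \cdot 28 \cdot 27}{1745 + 117 \left(-45\right)} = -47604 - \frac{-7941 + 28 \cdot 27}{1745 - 5265} = -47604 - \frac{-7941 + 756}{-3520} = -47604 - \left(-7185\right) \left(- \frac{1}{3520}\right) = -47604 - \frac{1437}{704} = - \frac{33514653}{704}$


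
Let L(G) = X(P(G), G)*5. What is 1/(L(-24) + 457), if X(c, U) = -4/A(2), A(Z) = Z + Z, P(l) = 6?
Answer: 1/452 ≈ 0.0022124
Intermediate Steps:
A(Z) = 2*Z
X(c, U) = -1 (X(c, U) = -4/(2*2) = -4/4 = -4*¼ = -1)
L(G) = -5 (L(G) = -1*5 = -5)
1/(L(-24) + 457) = 1/(-5 + 457) = 1/452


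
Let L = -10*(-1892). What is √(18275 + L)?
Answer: √37195 ≈ 192.86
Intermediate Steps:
L = 18920
√(18275 + L) = √(18275 + 18920) = √37195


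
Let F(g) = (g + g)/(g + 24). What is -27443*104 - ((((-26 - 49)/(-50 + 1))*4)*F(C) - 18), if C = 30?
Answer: -419546938/147 ≈ -2.8541e+6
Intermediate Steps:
F(g) = 2*g/(24 + g) (F(g) = (2*g)/(24 + g) = 2*g/(24 + g))
-27443*104 - ((((-26 - 49)/(-50 + 1))*4)*F(C) - 18) = -27443*104 - ((((-26 - 49)/(-50 + 1))*4)*(2*30/(24 + 30)) - 18) = -2854072 - ((-75/(-49)*4)*(2*30/54) - 18) = -2854072 - ((-75*(-1/49)*4)*(2*30*(1/54)) - 18) = -2854072 - (((75/49)*4)*(10/9) - 18) = -2854072 - ((300/49)*(10/9) - 18) = -2854072 - (1000/147 - 18) = -2854072 - 1*(-1646/147) = -2854072 + 1646/147 = -419546938/147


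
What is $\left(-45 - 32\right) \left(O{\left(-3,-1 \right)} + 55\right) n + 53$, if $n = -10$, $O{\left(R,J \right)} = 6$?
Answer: $47023$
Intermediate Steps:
$\left(-45 - 32\right) \left(O{\left(-3,-1 \right)} + 55\right) n + 53 = \left(-45 - 32\right) \left(6 + 55\right) \left(-10\right) + 53 = \left(-77\right) 61 \left(-10\right) + 53 = \left(-4697\right) \left(-10\right) + 53 = 46970 + 53 = 47023$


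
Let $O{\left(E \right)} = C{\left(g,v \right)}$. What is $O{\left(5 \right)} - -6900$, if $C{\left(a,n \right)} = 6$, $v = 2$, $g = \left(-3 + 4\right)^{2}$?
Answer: $6906$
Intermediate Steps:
$g = 1$ ($g = 1^{2} = 1$)
$O{\left(E \right)} = 6$
$O{\left(5 \right)} - -6900 = 6 - -6900 = 6 + 6900 = 6906$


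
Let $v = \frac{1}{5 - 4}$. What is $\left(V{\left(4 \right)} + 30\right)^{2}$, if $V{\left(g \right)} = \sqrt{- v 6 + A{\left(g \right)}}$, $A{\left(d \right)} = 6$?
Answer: $900$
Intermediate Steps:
$v = 1$ ($v = 1^{-1} = 1$)
$V{\left(g \right)} = 0$ ($V{\left(g \right)} = \sqrt{\left(-1\right) 1 \cdot 6 + 6} = \sqrt{\left(-1\right) 6 + 6} = \sqrt{-6 + 6} = \sqrt{0} = 0$)
$\left(V{\left(4 \right)} + 30\right)^{2} = \left(0 + 30\right)^{2} = 30^{2} = 900$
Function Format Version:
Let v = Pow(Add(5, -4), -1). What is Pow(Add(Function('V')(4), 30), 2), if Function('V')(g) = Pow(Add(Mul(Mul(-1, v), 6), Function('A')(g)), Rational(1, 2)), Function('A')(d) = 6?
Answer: 900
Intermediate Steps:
v = 1 (v = Pow(1, -1) = 1)
Function('V')(g) = 0 (Function('V')(g) = Pow(Add(Mul(Mul(-1, 1), 6), 6), Rational(1, 2)) = Pow(Add(Mul(-1, 6), 6), Rational(1, 2)) = Pow(Add(-6, 6), Rational(1, 2)) = Pow(0, Rational(1, 2)) = 0)
Pow(Add(Function('V')(4), 30), 2) = Pow(Add(0, 30), 2) = Pow(30, 2) = 900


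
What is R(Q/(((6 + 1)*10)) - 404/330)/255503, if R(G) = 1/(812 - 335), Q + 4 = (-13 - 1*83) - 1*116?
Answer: 1/121874931 ≈ 8.2051e-9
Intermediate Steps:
Q = -216 (Q = -4 + ((-13 - 1*83) - 1*116) = -4 + ((-13 - 83) - 116) = -4 + (-96 - 116) = -4 - 212 = -216)
R(G) = 1/477
R(Q/(((6 + 1)*10)) - 404/330)/255503 = (1/477)/255503 = (1/477)*(1/255503) = 1/121874931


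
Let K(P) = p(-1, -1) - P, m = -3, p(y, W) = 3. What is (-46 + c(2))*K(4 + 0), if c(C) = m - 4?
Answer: 53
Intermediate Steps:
K(P) = 3 - P
c(C) = -7 (c(C) = -3 - 4 = -7)
(-46 + c(2))*K(4 + 0) = (-46 - 7)*(3 - (4 + 0)) = -53*(3 - 1*4) = -53*(3 - 4) = -53*(-1) = 53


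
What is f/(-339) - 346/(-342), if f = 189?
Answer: 8776/19323 ≈ 0.45417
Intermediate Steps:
f/(-339) - 346/(-342) = 189/(-339) - 346/(-342) = 189*(-1/339) - 346*(-1/342) = -63/113 + 173/171 = 8776/19323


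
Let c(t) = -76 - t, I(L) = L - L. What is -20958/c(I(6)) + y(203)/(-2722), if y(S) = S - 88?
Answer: 7129867/25859 ≈ 275.72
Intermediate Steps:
I(L) = 0
y(S) = -88 + S
-20958/c(I(6)) + y(203)/(-2722) = -20958/(-76 - 1*0) + (-88 + 203)/(-2722) = -20958/(-76 + 0) + 115*(-1/2722) = -20958/(-76) - 115/2722 = -20958*(-1/76) - 115/2722 = 10479/38 - 115/2722 = 7129867/25859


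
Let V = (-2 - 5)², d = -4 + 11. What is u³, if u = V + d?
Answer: 175616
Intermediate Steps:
d = 7
V = 49 (V = (-7)² = 49)
u = 56 (u = 49 + 7 = 56)
u³ = 56³ = 175616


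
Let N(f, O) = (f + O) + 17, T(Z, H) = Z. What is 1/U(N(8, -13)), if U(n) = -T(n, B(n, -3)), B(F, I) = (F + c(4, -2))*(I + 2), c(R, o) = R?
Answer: -1/12 ≈ -0.083333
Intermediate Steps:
B(F, I) = (2 + I)*(4 + F) (B(F, I) = (F + 4)*(I + 2) = (4 + F)*(2 + I) = (2 + I)*(4 + F))
N(f, O) = 17 + O + f (N(f, O) = (O + f) + 17 = 17 + O + f)
U(n) = -n
1/U(N(8, -13)) = 1/(-(17 - 13 + 8)) = 1/(-1*12) = 1/(-12) = -1/12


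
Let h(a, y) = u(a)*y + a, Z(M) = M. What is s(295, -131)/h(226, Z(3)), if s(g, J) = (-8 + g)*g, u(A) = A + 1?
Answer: 84665/907 ≈ 93.346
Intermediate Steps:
u(A) = 1 + A
s(g, J) = g*(-8 + g)
h(a, y) = a + y*(1 + a) (h(a, y) = (1 + a)*y + a = y*(1 + a) + a = a + y*(1 + a))
s(295, -131)/h(226, Z(3)) = (295*(-8 + 295))/(226 + 3*(1 + 226)) = (295*287)/(226 + 3*227) = 84665/(226 + 681) = 84665/907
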